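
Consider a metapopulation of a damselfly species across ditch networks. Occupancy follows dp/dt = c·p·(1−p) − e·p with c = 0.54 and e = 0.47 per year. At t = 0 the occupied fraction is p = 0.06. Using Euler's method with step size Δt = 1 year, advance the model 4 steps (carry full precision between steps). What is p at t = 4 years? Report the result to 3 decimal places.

Update rule: p ← p + [c·p·(1−p) − e·p]·Δt with Δt = 1.
p: 0.06000 → 0.06226  (Δp = +0.00226)
p: 0.06226 → 0.06452  (Δp = +0.00226)
p: 0.06452 → 0.06679  (Δp = +0.00227)
p: 0.06679 → 0.06906  (Δp = +0.00227)

0.069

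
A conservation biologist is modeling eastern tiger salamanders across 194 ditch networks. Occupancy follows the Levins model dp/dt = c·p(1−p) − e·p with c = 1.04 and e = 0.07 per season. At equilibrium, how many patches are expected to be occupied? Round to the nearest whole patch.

p* = 1 − e/c = 1 − 0.07/1.04 = 0.9327.
Expected occupied patches = N × p* = 194 × 0.9327 = 180.94 ≈ 181.

181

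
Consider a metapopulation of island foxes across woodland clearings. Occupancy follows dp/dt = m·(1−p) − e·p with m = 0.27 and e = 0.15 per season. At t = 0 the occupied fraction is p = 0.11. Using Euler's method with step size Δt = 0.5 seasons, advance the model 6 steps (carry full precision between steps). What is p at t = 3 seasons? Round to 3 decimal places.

0.513

Update rule: p ← p + [m·(1−p) − e·p]·Δt with Δt = 0.5.
  1  |  dp/dt·Δt = +0.111900  |  p_1 = 0.221900
  2  |  dp/dt·Δt = +0.088401  |  p_2 = 0.310301
  3  |  dp/dt·Δt = +0.069837  |  p_3 = 0.380138
  4  |  dp/dt·Δt = +0.055171  |  p_4 = 0.435309
  5  |  dp/dt·Δt = +0.043585  |  p_5 = 0.478894
  6  |  dp/dt·Δt = +0.034432  |  p_6 = 0.513326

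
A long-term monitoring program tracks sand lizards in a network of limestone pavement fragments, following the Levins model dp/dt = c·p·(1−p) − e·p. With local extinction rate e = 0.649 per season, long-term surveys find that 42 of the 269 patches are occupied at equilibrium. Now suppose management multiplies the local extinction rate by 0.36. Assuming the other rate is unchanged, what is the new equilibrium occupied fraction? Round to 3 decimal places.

Observed p* = 42/269 = 0.15613.
Balance c(1−p*) = e gives c = e/(1 − 0.15613) = 0.649/0.84387 = 0.76908.
New p* = 1 − e/c = 1 − 0.23364/0.76908 = 0.69621.

0.696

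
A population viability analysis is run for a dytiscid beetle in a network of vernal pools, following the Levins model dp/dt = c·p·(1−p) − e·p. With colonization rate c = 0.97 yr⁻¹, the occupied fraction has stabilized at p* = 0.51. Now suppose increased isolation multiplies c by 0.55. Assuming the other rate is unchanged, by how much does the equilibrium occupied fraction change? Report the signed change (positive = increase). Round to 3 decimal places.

Balance c(1−p*) = e gives e = 0.97×(1 − 0.51000) = 0.47530.
New p* = 1 − e/c = 1 − 0.47530/0.53350 = 0.10909.
Δp* = 0.10909 − 0.51000 = -0.40091.

-0.401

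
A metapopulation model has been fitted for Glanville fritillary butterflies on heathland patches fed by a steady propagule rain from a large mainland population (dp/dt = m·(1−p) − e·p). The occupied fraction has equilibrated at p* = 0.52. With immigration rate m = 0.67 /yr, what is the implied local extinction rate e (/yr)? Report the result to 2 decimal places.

At equilibrium m(1−p*) = e·p*, so e = m(1−p*)/p*.
e = 0.67 × 0.4800 / 0.52 = 0.6185.

0.62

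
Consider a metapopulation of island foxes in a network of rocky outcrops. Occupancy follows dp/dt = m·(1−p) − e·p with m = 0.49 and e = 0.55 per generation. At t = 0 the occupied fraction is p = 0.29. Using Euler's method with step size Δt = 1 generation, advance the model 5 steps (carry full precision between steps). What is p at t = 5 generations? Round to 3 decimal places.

0.471

Update rule: p ← p + [m·(1−p) − e·p]·Δt with Δt = 1.
t = 1: p = 0.29000 + (+0.18840) = 0.47840
t = 2: p = 0.47840 + (-0.00754) = 0.47086
t = 3: p = 0.47086 + (+0.00030) = 0.47117
t = 4: p = 0.47117 + (-0.00001) = 0.47115
t = 5: p = 0.47115 + (+0.00000) = 0.47115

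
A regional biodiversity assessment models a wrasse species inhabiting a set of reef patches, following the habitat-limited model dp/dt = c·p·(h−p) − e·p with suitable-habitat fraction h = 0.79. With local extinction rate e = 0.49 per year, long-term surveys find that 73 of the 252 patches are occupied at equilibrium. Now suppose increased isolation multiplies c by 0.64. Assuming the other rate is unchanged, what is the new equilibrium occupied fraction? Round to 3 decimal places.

Observed p* = 73/252 = 0.28968.
Balance c(h−p*) = e gives c = e/(0.79 − 0.28968) = 0.49/0.50032 = 0.97937.
New p* = 0.79 − e/c = 0.79 − 0.49000/0.62680 = 0.00825.

0.008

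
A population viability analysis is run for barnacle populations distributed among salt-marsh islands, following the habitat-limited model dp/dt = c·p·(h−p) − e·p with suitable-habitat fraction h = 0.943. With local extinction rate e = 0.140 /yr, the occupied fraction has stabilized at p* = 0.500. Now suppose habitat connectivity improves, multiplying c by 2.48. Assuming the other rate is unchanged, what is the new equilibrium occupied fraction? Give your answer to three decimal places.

0.764

Balance c(h−p*) = e gives c = e/(0.943 − 0.50000) = 0.140/0.44300 = 0.31603.
New p* = 0.943 − e/c = 0.943 − 0.14000/0.78375 = 0.76437.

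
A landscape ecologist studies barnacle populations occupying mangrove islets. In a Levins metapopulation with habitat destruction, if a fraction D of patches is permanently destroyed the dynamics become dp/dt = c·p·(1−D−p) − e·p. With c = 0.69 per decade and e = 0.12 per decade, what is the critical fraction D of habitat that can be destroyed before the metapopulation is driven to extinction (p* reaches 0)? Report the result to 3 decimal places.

The nontrivial equilibrium is p* = (1−D) − e/c; extinction occurs when this hits zero.
So D_crit = 1 − e/c = 1 − 0.12/0.69 = 1 − 0.1739 = 0.8261.
This equals the undisturbed p*, a classic result of Lande's extension.

0.826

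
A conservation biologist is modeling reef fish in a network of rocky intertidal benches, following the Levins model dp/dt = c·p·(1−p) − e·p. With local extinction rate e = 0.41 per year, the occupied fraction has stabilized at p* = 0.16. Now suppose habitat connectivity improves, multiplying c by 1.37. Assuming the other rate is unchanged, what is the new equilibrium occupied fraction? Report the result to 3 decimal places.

Balance c(1−p*) = e gives c = e/(1 − 0.16000) = 0.41/0.84000 = 0.48810.
New p* = 1 − e/c = 1 − 0.41000/0.66870 = 0.38687.

0.387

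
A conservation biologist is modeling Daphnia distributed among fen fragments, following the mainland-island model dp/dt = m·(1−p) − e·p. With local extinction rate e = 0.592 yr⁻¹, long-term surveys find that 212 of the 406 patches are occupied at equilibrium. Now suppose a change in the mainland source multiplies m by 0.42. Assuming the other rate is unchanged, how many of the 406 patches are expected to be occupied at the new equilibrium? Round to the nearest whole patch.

Observed p* = 212/406 = 0.52217.
Balance m(1−p*) = e·p* gives m = e·p*/(1−p*) = 0.592×0.52217/0.47783 = 0.64693.
New p* = m/(m+e) = 0.27171/(0.27171+0.59200) = 0.31458.
Expected occupied = 406 × 0.31458 = 127.72 ≈ 128.

128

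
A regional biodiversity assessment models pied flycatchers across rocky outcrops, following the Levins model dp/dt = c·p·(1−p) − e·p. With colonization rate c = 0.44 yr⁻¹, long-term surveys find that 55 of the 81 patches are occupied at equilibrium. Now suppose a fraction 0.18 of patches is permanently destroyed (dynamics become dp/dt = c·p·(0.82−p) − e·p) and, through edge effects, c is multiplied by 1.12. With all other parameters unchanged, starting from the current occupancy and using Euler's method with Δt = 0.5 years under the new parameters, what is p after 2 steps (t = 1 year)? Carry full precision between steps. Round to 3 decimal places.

0.635

Observed p* = 55/81 = 0.67901.
Balance c(1−p*) = e gives e = 0.44×(1 − 0.67901) = 0.14123.
Starting from p₀ = 0.67901; update p ← p + (dp/dt)·Δt with the new parameters.
p: 0.67901 → 0.65465  (Δp = -0.02436)
p: 0.65465 → 0.63509  (Δp = -0.01956)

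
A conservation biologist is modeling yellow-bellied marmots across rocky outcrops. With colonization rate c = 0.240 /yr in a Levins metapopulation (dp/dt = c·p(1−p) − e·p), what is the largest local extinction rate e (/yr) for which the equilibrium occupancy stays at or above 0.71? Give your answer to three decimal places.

0.070

1 − e/c ≥ 0.71 ⇒ e ≤ c(1 − 0.71) = 0.240 × 0.2900.
e_max = 0.0696.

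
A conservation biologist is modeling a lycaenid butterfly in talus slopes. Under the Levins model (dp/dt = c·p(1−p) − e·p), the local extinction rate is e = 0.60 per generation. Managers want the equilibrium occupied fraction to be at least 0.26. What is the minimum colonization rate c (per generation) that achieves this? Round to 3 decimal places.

0.811

p* = 1 − e/c ≥ 0.26 requires e/c ≤ 0.7400, i.e. c ≥ e/0.7400.
c_min = 0.60/0.7400 = 0.8108.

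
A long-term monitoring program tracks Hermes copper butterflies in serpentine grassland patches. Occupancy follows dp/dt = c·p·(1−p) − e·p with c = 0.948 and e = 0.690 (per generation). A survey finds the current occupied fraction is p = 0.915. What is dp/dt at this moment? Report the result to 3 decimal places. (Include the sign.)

Colonization term: c·p·(1−p) = 0.948×0.915×0.0850 = 0.07373.
Extinction term: e·p = 0.63135.
dp/dt = 0.07373 − 0.63135 = -0.55762.

-0.558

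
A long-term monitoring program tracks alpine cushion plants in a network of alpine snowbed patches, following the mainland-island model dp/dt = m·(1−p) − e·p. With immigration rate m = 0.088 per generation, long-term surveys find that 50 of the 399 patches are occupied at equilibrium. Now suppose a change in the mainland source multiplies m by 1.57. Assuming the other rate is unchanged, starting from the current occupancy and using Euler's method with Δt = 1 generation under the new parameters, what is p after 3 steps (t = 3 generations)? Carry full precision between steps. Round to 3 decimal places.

0.183

Observed p* = 50/399 = 0.12531.
Balance m(1−p*) = e·p* gives e = m(1−p*)/p* = 0.088×0.87469/0.12531 = 0.61424.
Starting from p₀ = 0.12531; update p ← p + (dp/dt)·Δt with the new parameters.
step 1: Δp = +0.04387, p = 0.16919
step 2: Δp = +0.01086, p = 0.18005
step 3: Δp = +0.00269, p = 0.18274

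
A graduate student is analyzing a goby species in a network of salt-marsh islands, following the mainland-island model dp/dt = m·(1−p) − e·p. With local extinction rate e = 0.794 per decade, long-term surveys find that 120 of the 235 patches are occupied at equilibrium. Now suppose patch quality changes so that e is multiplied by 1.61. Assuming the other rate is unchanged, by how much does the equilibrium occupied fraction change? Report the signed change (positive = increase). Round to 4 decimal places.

-0.1174

Observed p* = 120/235 = 0.51064.
Balance m(1−p*) = e·p* gives m = e·p*/(1−p*) = 0.794×0.51064/0.48936 = 0.82853.
New p* = m/(m+e) = 0.82853/(0.82853+1.27834) = 0.39325.
Δp* = 0.39325 − 0.51064 = -0.11739.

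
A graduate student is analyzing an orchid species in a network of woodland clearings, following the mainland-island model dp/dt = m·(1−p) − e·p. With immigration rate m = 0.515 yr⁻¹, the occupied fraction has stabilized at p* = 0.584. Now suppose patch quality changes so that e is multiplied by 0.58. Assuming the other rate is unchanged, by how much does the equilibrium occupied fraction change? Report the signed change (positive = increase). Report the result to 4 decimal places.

Balance m(1−p*) = e·p* gives e = m(1−p*)/p* = 0.515×0.41600/0.58400 = 0.36685.
New p* = m/(m+e) = 0.51500/(0.51500+0.21277) = 0.70764.
Δp* = 0.70764 − 0.58400 = +0.12364.

0.1236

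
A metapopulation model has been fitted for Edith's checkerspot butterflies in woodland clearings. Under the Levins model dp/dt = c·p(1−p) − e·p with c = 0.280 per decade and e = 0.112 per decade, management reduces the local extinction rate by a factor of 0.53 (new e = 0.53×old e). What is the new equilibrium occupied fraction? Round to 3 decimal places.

0.788

Before: p* = 1 − 0.112/0.280 = 0.6000.
After the change, c = 0.28, e = 0.05936, so p* = 1 − 0.05936/0.28 = 0.7880.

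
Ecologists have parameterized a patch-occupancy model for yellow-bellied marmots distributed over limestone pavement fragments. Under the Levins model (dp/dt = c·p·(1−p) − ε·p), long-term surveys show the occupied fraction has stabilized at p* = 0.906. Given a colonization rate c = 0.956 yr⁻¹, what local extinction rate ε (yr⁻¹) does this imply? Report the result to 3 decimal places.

At equilibrium c(1−p*) = ε.
ε = 0.956 × (1 − 0.906) = 0.956 × 0.0940 = 0.0899.

0.090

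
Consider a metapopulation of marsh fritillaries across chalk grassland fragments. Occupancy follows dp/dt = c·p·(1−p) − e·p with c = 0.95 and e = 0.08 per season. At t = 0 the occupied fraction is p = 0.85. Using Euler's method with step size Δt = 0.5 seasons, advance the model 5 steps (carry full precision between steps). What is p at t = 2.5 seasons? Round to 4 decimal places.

Update rule: p ← p + [c·p·(1−p) − e·p]·Δt with Δt = 0.5.
step 1: Δp = +0.02656, p = 0.87656
step 2: Δp = +0.01633, p = 0.89290
step 3: Δp = +0.00971, p = 0.90261
step 4: Δp = +0.00565, p = 0.90826
step 5: Δp = +0.00325, p = 0.91151

0.9115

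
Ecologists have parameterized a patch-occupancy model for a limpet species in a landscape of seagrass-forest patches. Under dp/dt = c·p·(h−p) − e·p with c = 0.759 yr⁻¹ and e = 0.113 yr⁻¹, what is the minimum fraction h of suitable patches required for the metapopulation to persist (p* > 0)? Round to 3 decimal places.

0.149

p* = h − e/c is positive only when h > e/c.
h_min = e/c = 0.113/0.759 = 0.1489.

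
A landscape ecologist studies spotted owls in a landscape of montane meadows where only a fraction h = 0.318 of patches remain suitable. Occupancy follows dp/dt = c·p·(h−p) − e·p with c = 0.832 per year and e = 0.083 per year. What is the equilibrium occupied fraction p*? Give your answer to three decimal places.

0.218

Setting dp/dt = 0 and dividing by p* gives c·(h−p*) = e.
So p* = h − e/c = 0.318 − 0.083/0.832 = 0.318 − 0.0998 = 0.2182.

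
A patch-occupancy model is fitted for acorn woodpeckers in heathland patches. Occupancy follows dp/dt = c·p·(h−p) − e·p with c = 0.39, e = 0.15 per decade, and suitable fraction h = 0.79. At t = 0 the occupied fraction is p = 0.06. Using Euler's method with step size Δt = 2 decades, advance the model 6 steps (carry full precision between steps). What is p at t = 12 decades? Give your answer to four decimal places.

Update rule: p ← p + [c·p·(h−p) − e·p]·Δt with Δt = 2.
  1  |  dp/dt·Δt = +0.016164  |  p_1 = 0.076164
  2  |  dp/dt·Δt = +0.019558  |  p_2 = 0.095722
  3  |  dp/dt·Δt = +0.023120  |  p_3 = 0.118843
  4  |  dp/dt·Δt = +0.026562  |  p_4 = 0.145404
  5  |  dp/dt·Δt = +0.029486  |  p_5 = 0.174890
  6  |  dp/dt·Δt = +0.031443  |  p_6 = 0.206333

0.2063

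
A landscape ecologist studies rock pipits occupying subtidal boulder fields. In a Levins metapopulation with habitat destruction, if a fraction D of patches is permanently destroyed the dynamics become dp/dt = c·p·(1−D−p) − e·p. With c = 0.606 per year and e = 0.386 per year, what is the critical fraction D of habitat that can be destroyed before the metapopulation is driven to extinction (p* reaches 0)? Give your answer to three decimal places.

The nontrivial equilibrium is p* = (1−D) − e/c; extinction occurs when this hits zero.
So D_crit = 1 − e/c = 1 − 0.386/0.606 = 1 − 0.6370 = 0.3630.
Note this equals the original equilibrium occupancy — the Levins extinction-debt result.

0.363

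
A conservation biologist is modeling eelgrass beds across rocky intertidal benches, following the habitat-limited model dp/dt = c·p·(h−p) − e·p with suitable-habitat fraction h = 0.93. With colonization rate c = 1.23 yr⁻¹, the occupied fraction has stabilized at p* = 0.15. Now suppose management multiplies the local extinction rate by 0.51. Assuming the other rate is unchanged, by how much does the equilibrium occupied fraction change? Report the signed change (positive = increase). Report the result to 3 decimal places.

0.382

Balance c(h−p*) = e gives e = 1.23×(0.93 − 0.15000) = 0.95940.
New p* = 0.93 − e/c = 0.93 − 0.48929/1.23000 = 0.53220.
Δp* = 0.53220 − 0.15000 = +0.38220.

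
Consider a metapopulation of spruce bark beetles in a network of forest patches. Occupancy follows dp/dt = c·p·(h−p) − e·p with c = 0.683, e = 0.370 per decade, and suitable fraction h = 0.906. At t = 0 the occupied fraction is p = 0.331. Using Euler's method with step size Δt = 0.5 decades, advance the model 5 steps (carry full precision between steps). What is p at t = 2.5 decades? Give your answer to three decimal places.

Update rule: p ← p + [c·p·(h−p) − e·p]·Δt with Δt = 0.5.
p: 0.33100 → 0.33476  (Δp = +0.00376)
p: 0.33476 → 0.33813  (Δp = +0.00337)
p: 0.33813 → 0.34115  (Δp = +0.00302)
p: 0.34115 → 0.34385  (Δp = +0.00269)
p: 0.34385 → 0.34624  (Δp = +0.00240)

0.346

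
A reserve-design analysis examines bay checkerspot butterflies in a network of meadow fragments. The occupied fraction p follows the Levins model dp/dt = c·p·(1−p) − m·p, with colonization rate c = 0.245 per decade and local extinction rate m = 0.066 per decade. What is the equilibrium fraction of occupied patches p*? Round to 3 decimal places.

0.731

Setting dp/dt = 0 and dividing through by p* gives c·(1−p*) = m.
So p* = 1 − m/c = 1 − 0.066/0.245 = 1 − 0.2694 = 0.7306.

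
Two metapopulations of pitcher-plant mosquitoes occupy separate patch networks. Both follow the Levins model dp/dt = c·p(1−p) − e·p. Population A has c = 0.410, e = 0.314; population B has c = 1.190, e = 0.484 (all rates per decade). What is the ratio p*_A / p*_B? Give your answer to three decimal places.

0.395

A: p*_A = 1 − 0.314/0.410 = 0.2341.
B: p*_B = 1 − 0.484/1.190 = 0.5933.
p*_A / p*_B = 0.2341/0.5933 = 0.3947.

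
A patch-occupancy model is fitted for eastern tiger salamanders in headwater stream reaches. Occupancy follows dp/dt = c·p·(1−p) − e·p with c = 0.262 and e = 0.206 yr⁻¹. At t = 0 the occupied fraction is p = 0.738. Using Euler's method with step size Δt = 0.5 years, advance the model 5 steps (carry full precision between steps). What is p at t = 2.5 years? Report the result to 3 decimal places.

Update rule: p ← p + [c·p·(1−p) − e·p]·Δt with Δt = 0.5.
  1  |  dp/dt·Δt = -0.050684  |  p_1 = 0.687316
  2  |  dp/dt·Δt = -0.042640  |  p_2 = 0.644676
  3  |  dp/dt·Δt = -0.036394  |  p_3 = 0.608282
  4  |  dp/dt·Δt = -0.031439  |  p_4 = 0.576843
  5  |  dp/dt·Δt = -0.027438  |  p_5 = 0.549405

0.549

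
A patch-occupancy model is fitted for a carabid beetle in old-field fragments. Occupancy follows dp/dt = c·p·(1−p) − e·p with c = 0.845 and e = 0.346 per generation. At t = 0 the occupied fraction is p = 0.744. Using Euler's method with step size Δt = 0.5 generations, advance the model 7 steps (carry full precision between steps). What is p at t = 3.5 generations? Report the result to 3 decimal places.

Update rule: p ← p + [c·p·(1−p) − e·p]·Δt with Δt = 0.5.
step 1: Δp = -0.04824, p = 0.69576
step 2: Δp = -0.03093, p = 0.66483
step 3: Δp = -0.02087, p = 0.64396
step 4: Δp = -0.01454, p = 0.62942
step 5: Δp = -0.01034, p = 0.61908
step 6: Δp = -0.00747, p = 0.61161
step 7: Δp = -0.00545, p = 0.60617

0.606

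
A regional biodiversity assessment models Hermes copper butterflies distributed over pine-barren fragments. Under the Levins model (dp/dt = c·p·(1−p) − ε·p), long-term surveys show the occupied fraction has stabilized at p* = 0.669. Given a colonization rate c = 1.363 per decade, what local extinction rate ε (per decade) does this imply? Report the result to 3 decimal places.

0.451

At equilibrium c(1−p*) = ε.
ε = 1.363 × (1 − 0.669) = 1.363 × 0.3310 = 0.4512.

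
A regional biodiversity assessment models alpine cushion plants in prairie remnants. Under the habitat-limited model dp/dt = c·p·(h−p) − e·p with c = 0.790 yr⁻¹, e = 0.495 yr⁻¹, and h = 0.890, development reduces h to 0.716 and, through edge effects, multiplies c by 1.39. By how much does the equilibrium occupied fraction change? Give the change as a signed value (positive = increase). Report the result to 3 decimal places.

0.002

Before: p* = h − e/c = 0.890 − 0.495/0.790 = 0.890 − 0.6266 = 0.2634.
After: c = 1.0981, e = 0.495, h = 0.716; p* = 0.716 − 0.495/1.0981 = 0.2652.
Δp* = 0.2652 − 0.2634 = +0.0018.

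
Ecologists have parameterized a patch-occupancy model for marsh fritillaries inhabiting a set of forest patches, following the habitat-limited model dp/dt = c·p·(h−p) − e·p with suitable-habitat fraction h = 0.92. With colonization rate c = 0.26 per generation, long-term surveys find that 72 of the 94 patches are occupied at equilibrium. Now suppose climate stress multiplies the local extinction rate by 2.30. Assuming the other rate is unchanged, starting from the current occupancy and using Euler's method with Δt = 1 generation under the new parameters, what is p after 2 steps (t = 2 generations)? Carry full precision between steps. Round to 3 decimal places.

0.696

Observed p* = 72/94 = 0.76596.
Balance c(h−p*) = e gives e = 0.26×(0.92 − 0.76596) = 0.04005.
Starting from p₀ = 0.76596; update p ← p + (dp/dt)·Δt with the new parameters.
p: 0.76596 → 0.72608  (Δp = -0.03988)
p: 0.72608 → 0.69580  (Δp = -0.03028)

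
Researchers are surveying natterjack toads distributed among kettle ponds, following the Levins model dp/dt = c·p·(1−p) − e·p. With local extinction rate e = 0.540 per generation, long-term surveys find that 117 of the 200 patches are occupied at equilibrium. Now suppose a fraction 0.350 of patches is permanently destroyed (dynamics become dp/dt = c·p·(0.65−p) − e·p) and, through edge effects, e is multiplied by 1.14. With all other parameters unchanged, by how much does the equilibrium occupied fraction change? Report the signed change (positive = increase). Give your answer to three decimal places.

Observed p* = 117/200 = 0.58500.
Balance c(1−p*) = e gives c = e/(1 − 0.58500) = 0.540/0.41500 = 1.30120.
New p* = 0.65 − e/c = 0.65 − 0.61560/1.30120 = 0.17690.
Δp* = 0.17690 − 0.58500 = -0.40810.

-0.408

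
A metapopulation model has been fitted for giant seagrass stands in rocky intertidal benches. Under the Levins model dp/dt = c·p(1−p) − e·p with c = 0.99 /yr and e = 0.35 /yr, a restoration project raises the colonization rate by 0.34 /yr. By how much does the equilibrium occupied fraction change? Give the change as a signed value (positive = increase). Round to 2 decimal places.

0.09

Before: p* = 1 − 0.35/0.99 = 0.6465.
After the change, c = 1.33, e = 0.35, so p* = 1 − 0.35/1.33 = 0.7368.
Δp* = 0.7368 − 0.6465 = +0.0904.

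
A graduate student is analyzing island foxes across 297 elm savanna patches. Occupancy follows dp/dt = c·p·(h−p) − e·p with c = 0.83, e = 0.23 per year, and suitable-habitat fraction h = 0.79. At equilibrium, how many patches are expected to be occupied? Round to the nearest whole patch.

152

p* = h − e/c = 0.79 − 0.2771 = 0.5129.
Expected occupied patches = N × p* = 297 × 0.5129 = 152.33 ≈ 152.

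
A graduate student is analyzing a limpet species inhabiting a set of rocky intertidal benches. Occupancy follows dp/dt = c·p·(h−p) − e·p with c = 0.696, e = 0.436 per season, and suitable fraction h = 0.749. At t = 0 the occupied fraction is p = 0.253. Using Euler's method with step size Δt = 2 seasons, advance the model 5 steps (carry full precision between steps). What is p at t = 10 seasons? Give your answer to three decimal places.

Update rule: p ← p + [c·p·(h−p) − e·p]·Δt with Δt = 2.
step 1: Δp = -0.04594, p = 0.20706
step 2: Δp = -0.02436, p = 0.18271
step 3: Δp = -0.01530, p = 0.16741
step 4: Δp = -0.01045, p = 0.15696
step 5: Δp = -0.00752, p = 0.14944

0.149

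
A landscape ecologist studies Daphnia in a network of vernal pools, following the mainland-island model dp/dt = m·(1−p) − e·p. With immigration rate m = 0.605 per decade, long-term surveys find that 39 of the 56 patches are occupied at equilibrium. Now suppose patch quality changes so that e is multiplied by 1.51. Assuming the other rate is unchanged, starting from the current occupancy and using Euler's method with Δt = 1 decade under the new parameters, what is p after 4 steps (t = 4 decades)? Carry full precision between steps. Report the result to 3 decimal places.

0.603

Observed p* = 39/56 = 0.69643.
Balance m(1−p*) = e·p* gives e = m(1−p*)/p* = 0.605×0.30357/0.69643 = 0.26372.
Starting from p₀ = 0.69643; update p ← p + (dp/dt)·Δt with the new parameters.
  1  |  dp/dt·Δt = -0.093667  |  p_1 = 0.602762
  2  |  dp/dt·Δt = +0.000301  |  p_2 = 0.603063
  3  |  dp/dt·Δt = -0.000001  |  p_3 = 0.603062
  4  |  dp/dt·Δt = +0.000000  |  p_4 = 0.603062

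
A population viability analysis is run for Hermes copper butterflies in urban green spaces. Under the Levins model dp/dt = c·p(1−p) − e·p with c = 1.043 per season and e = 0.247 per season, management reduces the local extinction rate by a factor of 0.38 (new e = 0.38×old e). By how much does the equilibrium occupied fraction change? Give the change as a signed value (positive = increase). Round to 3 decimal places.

Before: p* = 1 − 0.247/1.043 = 0.7632.
After the change, c = 1.043, e = 0.09386, so p* = 1 − 0.09386/1.043 = 0.9100.
Δp* = 0.9100 − 0.7632 = +0.1468.

0.147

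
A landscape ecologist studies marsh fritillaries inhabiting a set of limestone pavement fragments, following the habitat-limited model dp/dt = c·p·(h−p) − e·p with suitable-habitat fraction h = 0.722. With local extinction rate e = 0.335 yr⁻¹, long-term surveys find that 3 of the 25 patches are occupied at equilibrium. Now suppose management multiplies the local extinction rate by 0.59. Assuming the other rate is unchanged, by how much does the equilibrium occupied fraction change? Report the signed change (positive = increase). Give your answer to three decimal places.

0.247

Observed p* = 3/25 = 0.12000.
Balance c(h−p*) = e gives c = e/(0.722 − 0.12000) = 0.335/0.60200 = 0.55648.
New p* = 0.722 − e/c = 0.722 − 0.19765/0.55648 = 0.36682.
Δp* = 0.36682 − 0.12000 = +0.24682.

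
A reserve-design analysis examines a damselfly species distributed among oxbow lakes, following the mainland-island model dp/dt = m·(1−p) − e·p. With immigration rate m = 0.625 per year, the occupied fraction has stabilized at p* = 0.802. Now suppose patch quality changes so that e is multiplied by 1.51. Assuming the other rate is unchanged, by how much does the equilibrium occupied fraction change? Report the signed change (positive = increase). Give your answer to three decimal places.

-0.074

Balance m(1−p*) = e·p* gives e = m(1−p*)/p* = 0.625×0.19800/0.80200 = 0.15430.
New p* = m/(m+e) = 0.62500/(0.62500+0.23299) = 0.72845.
Δp* = 0.72845 − 0.80200 = -0.07355.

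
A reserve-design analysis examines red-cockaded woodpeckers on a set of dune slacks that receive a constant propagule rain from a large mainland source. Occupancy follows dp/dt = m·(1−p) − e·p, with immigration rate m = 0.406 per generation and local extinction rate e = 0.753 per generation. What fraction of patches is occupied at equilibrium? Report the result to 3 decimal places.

Setting dp/dt = 0: m − m·p* = e·p*, so m = (m+e)·p*.
p* = m/(m+e) = 0.406/(0.406+0.753) = 0.406/1.1590 = 0.3503.

0.350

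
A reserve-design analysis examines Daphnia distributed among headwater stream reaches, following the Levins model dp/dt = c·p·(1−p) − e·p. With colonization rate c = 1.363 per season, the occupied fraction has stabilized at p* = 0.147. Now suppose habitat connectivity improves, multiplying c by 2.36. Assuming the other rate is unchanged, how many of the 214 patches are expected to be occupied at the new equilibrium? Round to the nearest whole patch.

Balance c(1−p*) = e gives e = 1.363×(1 − 0.14700) = 1.16264.
New p* = 1 − e/c = 1 − 1.16264/3.21668 = 0.63856.
Expected occupied = 214 × 0.63856 = 136.65 ≈ 137.

137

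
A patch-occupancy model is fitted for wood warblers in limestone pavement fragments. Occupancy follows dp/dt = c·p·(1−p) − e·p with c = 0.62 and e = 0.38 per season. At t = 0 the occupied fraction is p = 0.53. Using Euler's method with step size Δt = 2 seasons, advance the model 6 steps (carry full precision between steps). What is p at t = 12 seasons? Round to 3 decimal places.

Update rule: p ← p + [c·p·(1−p) − e·p]·Δt with Δt = 2.
step 1: Δp = -0.09392, p = 0.43608
step 2: Δp = -0.02649, p = 0.40959
step 3: Δp = -0.01143, p = 0.39817
step 4: Δp = -0.00547, p = 0.39270
step 5: Δp = -0.00273, p = 0.38997
step 6: Δp = -0.00139, p = 0.38858

0.389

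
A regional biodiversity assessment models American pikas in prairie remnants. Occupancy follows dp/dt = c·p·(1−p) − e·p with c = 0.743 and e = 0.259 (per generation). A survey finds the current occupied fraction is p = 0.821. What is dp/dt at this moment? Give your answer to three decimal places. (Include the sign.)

-0.103

Colonization term: c·p·(1−p) = 0.743×0.821×0.1790 = 0.10919.
Extinction term: e·p = 0.21264.
dp/dt = 0.10919 − 0.21264 = -0.10345.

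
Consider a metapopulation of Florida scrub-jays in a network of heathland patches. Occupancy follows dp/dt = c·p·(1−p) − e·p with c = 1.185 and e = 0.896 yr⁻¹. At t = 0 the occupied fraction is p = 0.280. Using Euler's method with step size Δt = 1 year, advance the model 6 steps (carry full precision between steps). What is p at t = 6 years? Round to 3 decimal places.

0.248

Update rule: p ← p + [c·p·(1−p) − e·p]·Δt with Δt = 1.
t = 1: p = 0.28000 + (-0.01198) = 0.26802
t = 2: p = 0.26802 + (-0.00766) = 0.26035
t = 3: p = 0.26035 + (-0.00508) = 0.25527
t = 4: p = 0.25527 + (-0.00344) = 0.25183
t = 5: p = 0.25183 + (-0.00237) = 0.24945
t = 6: p = 0.24945 + (-0.00165) = 0.24781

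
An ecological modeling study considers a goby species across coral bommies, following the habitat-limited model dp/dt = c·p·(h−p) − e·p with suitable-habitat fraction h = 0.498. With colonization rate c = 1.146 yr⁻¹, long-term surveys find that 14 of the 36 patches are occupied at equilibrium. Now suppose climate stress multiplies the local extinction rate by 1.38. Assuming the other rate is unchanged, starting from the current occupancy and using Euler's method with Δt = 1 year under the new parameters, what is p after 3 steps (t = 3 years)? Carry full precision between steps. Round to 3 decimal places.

Observed p* = 14/36 = 0.38889.
Balance c(h−p*) = e gives e = 1.146×(0.498 − 0.38889) = 0.12504.
Starting from p₀ = 0.38889; update p ← p + (dp/dt)·Δt with the new parameters.
  1  |  dp/dt·Δt = -0.018478  |  p_1 = 0.370411
  2  |  dp/dt·Δt = -0.009756  |  p_2 = 0.360654
  3  |  dp/dt·Δt = -0.005467  |  p_3 = 0.355187

0.355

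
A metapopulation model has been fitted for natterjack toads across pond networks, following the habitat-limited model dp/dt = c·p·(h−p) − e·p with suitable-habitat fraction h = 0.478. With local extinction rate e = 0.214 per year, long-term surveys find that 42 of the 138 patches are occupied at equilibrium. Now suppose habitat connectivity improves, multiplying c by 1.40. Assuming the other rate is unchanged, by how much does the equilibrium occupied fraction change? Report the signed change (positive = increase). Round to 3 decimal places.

Observed p* = 42/138 = 0.30435.
Balance c(h−p*) = e gives c = e/(0.478 − 0.30435) = 0.214/0.17365 = 1.23236.
New p* = 0.478 − e/c = 0.478 − 0.21400/1.72530 = 0.35396.
Δp* = 0.35396 − 0.30435 = +0.04961.

0.050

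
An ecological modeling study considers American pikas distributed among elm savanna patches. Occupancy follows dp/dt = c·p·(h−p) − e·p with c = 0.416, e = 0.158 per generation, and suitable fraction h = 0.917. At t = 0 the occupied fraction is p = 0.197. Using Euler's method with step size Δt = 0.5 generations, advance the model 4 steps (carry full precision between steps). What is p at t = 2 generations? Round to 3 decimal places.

0.255

Update rule: p ← p + [c·p·(h−p) − e·p]·Δt with Δt = 0.5.
p: 0.19700 → 0.21094  (Δp = +0.01394)
p: 0.21094 → 0.22525  (Δp = +0.01431)
p: 0.22525 → 0.23987  (Δp = +0.01462)
p: 0.23987 → 0.25470  (Δp = +0.01483)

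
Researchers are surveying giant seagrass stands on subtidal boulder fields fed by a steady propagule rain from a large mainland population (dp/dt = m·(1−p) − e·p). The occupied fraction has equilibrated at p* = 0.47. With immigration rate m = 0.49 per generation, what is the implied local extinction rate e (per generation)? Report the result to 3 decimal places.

At equilibrium m(1−p*) = e·p*, so e = m(1−p*)/p*.
e = 0.49 × 0.5300 / 0.47 = 0.5526.

0.553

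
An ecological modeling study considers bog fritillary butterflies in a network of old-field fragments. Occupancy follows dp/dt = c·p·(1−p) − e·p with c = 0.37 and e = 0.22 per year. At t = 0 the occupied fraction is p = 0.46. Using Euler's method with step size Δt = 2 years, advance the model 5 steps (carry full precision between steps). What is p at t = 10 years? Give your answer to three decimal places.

0.413

Update rule: p ← p + [c·p·(1−p) − e·p]·Δt with Δt = 2.
t = 2: p = 0.46000 + (-0.01858) = 0.44142
t = 4: p = 0.44142 + (-0.01176) = 0.42965
t = 6: p = 0.42965 + (-0.00771) = 0.42194
t = 8: p = 0.42194 + (-0.00516) = 0.41678
t = 10: p = 0.41678 + (-0.00351) = 0.41327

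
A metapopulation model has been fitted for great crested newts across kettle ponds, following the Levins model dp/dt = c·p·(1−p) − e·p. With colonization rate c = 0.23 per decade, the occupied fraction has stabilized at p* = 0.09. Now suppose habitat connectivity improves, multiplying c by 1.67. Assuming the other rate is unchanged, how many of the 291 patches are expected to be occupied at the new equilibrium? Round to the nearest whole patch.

132

Balance c(1−p*) = e gives e = 0.23×(1 − 0.09000) = 0.20930.
New p* = 1 − e/c = 1 − 0.20930/0.38410 = 0.45509.
Expected occupied = 291 × 0.45509 = 132.43 ≈ 132.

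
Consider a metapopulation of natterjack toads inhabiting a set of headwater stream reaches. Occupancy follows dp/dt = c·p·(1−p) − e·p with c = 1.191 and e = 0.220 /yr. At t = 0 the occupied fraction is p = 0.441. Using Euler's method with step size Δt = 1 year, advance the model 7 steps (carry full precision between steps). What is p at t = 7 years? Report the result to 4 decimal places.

0.8153

Update rule: p ← p + [c·p·(1−p) − e·p]·Δt with Δt = 1.
  1  |  dp/dt·Δt = +0.196584  |  p_1 = 0.637584
  2  |  dp/dt·Δt = +0.134937  |  p_2 = 0.772521
  3  |  dp/dt·Δt = +0.039343  |  p_3 = 0.811864
  4  |  dp/dt·Δt = +0.003305  |  p_4 = 0.815168
  5  |  dp/dt·Δt = +0.000110  |  p_5 = 0.815278
  6  |  dp/dt·Δt = +0.000003  |  p_6 = 0.815281
  7  |  dp/dt·Δt = +0.000000  |  p_7 = 0.815281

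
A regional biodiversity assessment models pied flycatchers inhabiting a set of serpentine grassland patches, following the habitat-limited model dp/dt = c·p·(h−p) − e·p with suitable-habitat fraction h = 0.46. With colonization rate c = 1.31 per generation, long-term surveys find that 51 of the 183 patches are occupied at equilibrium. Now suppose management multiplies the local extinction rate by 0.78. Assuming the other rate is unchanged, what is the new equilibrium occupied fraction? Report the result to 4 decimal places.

Observed p* = 51/183 = 0.27869.
Balance c(h−p*) = e gives e = 1.31×(0.46 − 0.27869) = 0.23752.
New p* = 0.46 − e/c = 0.46 − 0.18527/1.31000 = 0.31857.

0.3186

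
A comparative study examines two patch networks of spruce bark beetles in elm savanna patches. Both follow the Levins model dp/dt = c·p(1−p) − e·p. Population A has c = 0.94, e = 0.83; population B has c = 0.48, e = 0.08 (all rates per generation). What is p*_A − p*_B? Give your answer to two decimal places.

-0.72

A: p*_A = 1 − 0.83/0.94 = 0.1170.
B: p*_B = 1 − 0.08/0.48 = 0.8333.
p*_A − p*_B = 0.1170 − 0.8333 = -0.7163.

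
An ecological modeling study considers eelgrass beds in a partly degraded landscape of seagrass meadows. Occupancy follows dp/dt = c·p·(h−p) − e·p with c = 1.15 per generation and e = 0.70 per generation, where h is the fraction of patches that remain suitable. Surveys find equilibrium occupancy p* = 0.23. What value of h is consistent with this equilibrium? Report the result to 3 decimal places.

0.839

At equilibrium c(h−p*) = e, so h = p* + e/c.
h = 0.23 + 0.70/1.15 = 0.23 + 0.6087 = 0.8387.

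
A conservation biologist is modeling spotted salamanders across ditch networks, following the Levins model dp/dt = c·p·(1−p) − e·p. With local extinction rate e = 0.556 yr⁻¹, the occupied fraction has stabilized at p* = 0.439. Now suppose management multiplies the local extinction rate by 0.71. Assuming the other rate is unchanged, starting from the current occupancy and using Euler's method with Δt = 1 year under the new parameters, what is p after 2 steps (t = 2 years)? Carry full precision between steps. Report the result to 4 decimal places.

0.5562

Balance c(1−p*) = e gives c = e/(1 − 0.43900) = 0.556/0.56100 = 0.99109.
Starting from p₀ = 0.43900; update p ← p + (dp/dt)·Δt with the new parameters.
step 1: Δp = +0.07078, p = 0.50978
step 2: Δp = +0.04643, p = 0.55622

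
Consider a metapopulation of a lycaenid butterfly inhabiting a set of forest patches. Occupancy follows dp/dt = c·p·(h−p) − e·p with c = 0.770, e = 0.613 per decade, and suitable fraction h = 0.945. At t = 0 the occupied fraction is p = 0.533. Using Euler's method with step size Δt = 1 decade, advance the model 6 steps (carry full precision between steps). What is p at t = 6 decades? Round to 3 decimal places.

Update rule: p ← p + [c·p·(h−p) − e·p]·Δt with Δt = 1.
p: 0.53300 → 0.37536  (Δp = -0.15764)
p: 0.37536 → 0.30991  (Δp = -0.06545)
p: 0.30991 → 0.27148  (Δp = -0.03842)
p: 0.27148 → 0.24586  (Δp = -0.02563)
p: 0.24586 → 0.22750  (Δp = -0.01836)
p: 0.22750 → 0.21373  (Δp = -0.01377)

0.214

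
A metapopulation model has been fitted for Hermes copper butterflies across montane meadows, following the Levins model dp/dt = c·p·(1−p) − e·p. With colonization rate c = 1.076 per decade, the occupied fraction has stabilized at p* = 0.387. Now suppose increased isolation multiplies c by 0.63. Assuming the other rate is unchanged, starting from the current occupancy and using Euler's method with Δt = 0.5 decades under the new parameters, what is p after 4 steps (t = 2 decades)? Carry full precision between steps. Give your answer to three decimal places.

0.252

Balance c(1−p*) = e gives e = 1.076×(1 − 0.38700) = 0.65959.
Starting from p₀ = 0.38700; update p ← p + (dp/dt)·Δt with the new parameters.
t = 0.5: p = 0.38700 + (-0.04722) = 0.33978
t = 1: p = 0.33978 + (-0.03602) = 0.30375
t = 1.5: p = 0.30375 + (-0.02849) = 0.27526
t = 2: p = 0.27526 + (-0.02316) = 0.25210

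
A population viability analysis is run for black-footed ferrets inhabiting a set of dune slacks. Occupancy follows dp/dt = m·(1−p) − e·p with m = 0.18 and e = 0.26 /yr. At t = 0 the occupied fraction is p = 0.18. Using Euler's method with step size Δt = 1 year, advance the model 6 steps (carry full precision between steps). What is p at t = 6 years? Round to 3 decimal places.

Update rule: p ← p + [m·(1−p) − e·p]·Δt with Δt = 1.
p: 0.18000 → 0.28080  (Δp = +0.10080)
p: 0.28080 → 0.33725  (Δp = +0.05645)
p: 0.33725 → 0.36886  (Δp = +0.03161)
p: 0.36886 → 0.38656  (Δp = +0.01770)
p: 0.38656 → 0.39647  (Δp = +0.00991)
p: 0.39647 → 0.40203  (Δp = +0.00555)

0.402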